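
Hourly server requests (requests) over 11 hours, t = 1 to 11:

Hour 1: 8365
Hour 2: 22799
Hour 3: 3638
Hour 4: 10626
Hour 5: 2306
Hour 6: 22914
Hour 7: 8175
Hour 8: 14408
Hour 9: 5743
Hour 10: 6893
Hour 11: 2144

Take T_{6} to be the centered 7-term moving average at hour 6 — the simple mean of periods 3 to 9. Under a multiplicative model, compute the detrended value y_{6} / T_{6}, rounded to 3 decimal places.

Trend T_6 = (3638 + 10626 + 2306 + 22914 + 8175 + 14408 + 5743) / 7 = 67810/7 = 9687.14286
Ratio to trend: 22914 / 9687.14286 = 2.365

2.365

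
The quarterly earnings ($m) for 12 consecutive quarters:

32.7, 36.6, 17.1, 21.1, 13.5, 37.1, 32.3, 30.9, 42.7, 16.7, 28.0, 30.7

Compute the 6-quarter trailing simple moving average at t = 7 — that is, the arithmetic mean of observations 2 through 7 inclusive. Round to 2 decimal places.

26.28

Sum of periods 2–7: 36.6 + 17.1 + 21.1 + 13.5 + 37.1 + 32.3 = 157.7
Divide by 6: 157.7 / 6 = 26.28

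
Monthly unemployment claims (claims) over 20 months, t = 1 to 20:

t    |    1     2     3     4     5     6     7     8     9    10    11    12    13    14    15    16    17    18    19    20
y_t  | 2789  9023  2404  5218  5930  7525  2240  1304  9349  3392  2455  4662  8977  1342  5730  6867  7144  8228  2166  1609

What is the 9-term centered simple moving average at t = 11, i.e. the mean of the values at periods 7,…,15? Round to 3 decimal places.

Sum of periods 7–15: 2240 + 1304 + 9349 + 3392 + 2455 + 4662 + 8977 + 1342 + 5730 = 39451
Divide by 9: 39451 / 9 = 4383.444

4383.444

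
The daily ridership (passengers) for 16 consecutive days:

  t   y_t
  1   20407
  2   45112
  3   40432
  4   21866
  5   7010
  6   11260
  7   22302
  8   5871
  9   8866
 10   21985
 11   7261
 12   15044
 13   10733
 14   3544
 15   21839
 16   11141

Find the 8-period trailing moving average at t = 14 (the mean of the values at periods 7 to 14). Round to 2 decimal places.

Sum of periods 7–14: 22302 + 5871 + 8866 + 21985 + 7261 + 15044 + 10733 + 3544 = 95606
Divide by 8: 95606 / 8 = 11950.75

11950.75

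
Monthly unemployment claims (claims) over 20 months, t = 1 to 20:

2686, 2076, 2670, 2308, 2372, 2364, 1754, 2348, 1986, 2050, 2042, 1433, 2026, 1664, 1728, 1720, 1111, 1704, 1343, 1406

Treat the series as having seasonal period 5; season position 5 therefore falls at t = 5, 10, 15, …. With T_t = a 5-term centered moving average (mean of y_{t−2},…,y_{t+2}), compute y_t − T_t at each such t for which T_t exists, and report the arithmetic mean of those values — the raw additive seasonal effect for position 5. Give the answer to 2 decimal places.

78.27

Season position 5 occurs at t = 5, 10, 15 (where T_t is defined).
t=5: T_5 = 2293.6000; y_5 − T_5 = 2372 − 2293.6000 = 78.4000
t=10: T_10 = 1971.8000; y_10 − T_10 = 2050 − 1971.8000 = 78.2000
t=15: T_15 = 1649.8000; y_15 − T_15 = 1728 − 1649.8000 = 78.2000
Mean deviation: (78.4000 + 78.2000 + 78.2000) / 3 = 78.27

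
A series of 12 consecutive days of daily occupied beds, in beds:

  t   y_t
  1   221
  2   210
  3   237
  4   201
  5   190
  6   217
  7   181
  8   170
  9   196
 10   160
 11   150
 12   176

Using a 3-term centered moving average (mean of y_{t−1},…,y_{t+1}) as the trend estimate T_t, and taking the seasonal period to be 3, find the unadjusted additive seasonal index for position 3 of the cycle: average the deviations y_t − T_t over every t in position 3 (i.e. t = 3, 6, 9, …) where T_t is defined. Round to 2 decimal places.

Season position 3 occurs at t = 3, 6, 9 (where T_t is defined).
t=3: T_3 = 216.0000; y_3 − T_3 = 237 − 216.0000 = 21.0000
t=6: T_6 = 196.0000; y_6 − T_6 = 217 − 196.0000 = 21.0000
t=9: T_9 = 175.3333; y_9 − T_9 = 196 − 175.3333 = 20.6667
Mean deviation: (21.0000 + 21.0000 + 20.6667) / 3 = 20.89

20.89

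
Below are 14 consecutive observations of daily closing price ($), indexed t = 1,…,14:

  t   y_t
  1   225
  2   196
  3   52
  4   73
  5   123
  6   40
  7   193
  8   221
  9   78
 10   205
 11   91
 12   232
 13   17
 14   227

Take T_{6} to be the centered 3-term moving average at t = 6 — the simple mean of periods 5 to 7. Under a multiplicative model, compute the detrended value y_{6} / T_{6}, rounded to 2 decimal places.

0.34

Trend T_6 = (123 + 40 + 193) / 3 = 356/3 = 118.6667
Ratio to trend: 40 / 118.6667 = 0.34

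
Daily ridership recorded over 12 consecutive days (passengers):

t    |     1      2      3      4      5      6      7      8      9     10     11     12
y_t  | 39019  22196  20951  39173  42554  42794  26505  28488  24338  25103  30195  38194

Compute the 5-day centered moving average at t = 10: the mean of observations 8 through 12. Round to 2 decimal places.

Sum of periods 8–12: 28488 + 24338 + 25103 + 30195 + 38194 = 146318
Divide by 5: 146318 / 5 = 29263.60

29263.60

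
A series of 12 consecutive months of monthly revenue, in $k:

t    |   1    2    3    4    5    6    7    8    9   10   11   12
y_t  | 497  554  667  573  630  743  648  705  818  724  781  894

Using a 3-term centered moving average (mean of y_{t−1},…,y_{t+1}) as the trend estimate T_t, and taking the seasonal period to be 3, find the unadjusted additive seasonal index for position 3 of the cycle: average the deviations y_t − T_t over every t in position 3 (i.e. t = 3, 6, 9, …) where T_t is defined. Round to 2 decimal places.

69.11

Season position 3 occurs at t = 3, 6, 9 (where T_t is defined).
t=3: T_3 = 598.0000; y_3 − T_3 = 667 − 598.0000 = 69.0000
t=6: T_6 = 673.6667; y_6 − T_6 = 743 − 673.6667 = 69.3333
t=9: T_9 = 749.0000; y_9 − T_9 = 818 − 749.0000 = 69.0000
Mean deviation: (69.0000 + 69.3333 + 69.0000) / 3 = 69.11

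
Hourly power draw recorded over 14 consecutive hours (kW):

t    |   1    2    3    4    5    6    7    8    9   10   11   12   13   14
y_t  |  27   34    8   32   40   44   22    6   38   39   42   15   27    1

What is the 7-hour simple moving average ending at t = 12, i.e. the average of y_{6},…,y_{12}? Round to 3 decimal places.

29.429

Sum of periods 6–12: 44 + 22 + 6 + 38 + 39 + 42 + 15 = 206
Divide by 7: 206 / 7 = 29.429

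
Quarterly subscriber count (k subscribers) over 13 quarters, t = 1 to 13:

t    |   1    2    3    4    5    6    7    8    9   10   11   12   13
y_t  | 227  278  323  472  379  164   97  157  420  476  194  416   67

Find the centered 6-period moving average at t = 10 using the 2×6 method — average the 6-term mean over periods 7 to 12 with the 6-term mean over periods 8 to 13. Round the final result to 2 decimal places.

Sum over 7–12: 97 + 157 + 420 + 476 + 194 + 416 = 1760
Sum over 8–13: 157 + 420 + 476 + 194 + 416 + 67 = 1730
CMA at t=10 = (1760 + 1730) / (2·6) = 3490 / 12 = 290.83

290.83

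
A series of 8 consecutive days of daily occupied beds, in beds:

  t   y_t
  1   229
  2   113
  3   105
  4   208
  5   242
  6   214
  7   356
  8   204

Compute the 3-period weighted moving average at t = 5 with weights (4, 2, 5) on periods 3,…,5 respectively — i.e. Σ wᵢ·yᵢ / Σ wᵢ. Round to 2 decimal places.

Weighted sum: 4·105 + 2·208 + 5·242 = 420 + 416 + 1210 = 2046
Weight total: 4 + 2 + 5 = 11
WMA = 2046 / 11 = 186.00

186.00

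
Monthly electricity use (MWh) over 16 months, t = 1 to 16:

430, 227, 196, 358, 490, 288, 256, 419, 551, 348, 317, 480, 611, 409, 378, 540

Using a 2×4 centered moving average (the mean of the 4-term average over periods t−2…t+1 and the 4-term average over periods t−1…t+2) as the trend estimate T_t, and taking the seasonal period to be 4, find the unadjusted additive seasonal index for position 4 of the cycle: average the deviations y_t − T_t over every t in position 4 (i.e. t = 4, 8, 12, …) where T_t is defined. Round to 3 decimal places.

33.000

Season position 4 occurs at t = 4, 8, 12 (where T_t is defined).
t=4: T_4 = 325.37500; y_4 − T_4 = 358 − 325.37500 = 32.62500
t=8: T_8 = 386.00000; y_8 − T_8 = 419 − 386.00000 = 33.00000
t=12: T_12 = 446.62500; y_12 − T_12 = 480 − 446.62500 = 33.37500
Mean deviation: (32.62500 + 33.00000 + 33.37500) / 3 = 33.000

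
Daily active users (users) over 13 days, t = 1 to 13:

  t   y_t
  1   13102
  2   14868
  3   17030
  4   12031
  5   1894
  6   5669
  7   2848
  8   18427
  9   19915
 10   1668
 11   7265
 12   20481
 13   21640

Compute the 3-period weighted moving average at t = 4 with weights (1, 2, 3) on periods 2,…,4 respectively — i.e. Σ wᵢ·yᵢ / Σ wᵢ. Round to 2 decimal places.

14170.17

Weighted sum: 1·14868 + 2·17030 + 3·12031 = 14868 + 34060 + 36093 = 85021
Weight total: 1 + 2 + 3 = 6
WMA = 85021 / 6 = 14170.17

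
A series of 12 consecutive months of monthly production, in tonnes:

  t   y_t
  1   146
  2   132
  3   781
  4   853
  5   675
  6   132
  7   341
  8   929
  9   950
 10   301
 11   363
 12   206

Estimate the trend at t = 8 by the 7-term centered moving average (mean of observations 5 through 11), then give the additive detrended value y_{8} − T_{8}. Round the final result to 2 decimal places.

Trend T_8 = (675 + 132 + 341 + 929 + 950 + 301 + 363) / 7 = 3691/7 = 527.2857
Detrended value: 929 − 527.2857 = 401.71

401.71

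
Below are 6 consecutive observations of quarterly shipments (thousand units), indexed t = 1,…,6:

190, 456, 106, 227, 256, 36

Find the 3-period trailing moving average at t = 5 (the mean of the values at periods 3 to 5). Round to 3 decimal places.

196.333

Sum of periods 3–5: 106 + 227 + 256 = 589
Divide by 3: 589 / 3 = 196.333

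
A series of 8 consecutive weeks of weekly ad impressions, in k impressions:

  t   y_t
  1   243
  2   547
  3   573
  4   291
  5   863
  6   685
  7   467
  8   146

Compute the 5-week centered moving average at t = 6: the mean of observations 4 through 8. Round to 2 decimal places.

490.40

Sum of periods 4–8: 291 + 863 + 685 + 467 + 146 = 2452
Divide by 5: 2452 / 5 = 490.40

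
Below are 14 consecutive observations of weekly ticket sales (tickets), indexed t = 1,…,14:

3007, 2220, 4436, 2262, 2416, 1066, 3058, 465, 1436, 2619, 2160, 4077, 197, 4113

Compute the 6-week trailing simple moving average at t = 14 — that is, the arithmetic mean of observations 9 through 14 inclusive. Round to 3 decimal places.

Sum of periods 9–14: 1436 + 2619 + 2160 + 4077 + 197 + 4113 = 14602
Divide by 6: 14602 / 6 = 2433.667

2433.667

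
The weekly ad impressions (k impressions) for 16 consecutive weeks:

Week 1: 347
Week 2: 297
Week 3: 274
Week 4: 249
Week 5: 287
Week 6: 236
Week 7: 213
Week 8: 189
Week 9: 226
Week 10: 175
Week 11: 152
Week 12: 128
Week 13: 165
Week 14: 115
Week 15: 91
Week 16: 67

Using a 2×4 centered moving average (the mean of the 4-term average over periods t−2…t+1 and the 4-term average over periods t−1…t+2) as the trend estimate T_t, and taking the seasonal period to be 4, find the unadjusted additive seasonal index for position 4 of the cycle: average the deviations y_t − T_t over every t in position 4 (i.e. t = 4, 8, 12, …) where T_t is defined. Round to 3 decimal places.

Season position 4 occurs at t = 4, 8, 12 (where T_t is defined).
t=4: T_4 = 269.12500; y_4 − T_4 = 249 − 269.12500 = -20.12500
t=8: T_8 = 208.37500; y_8 − T_8 = 189 − 208.37500 = -19.37500
t=12: T_12 = 147.50000; y_12 − T_12 = 128 − 147.50000 = -19.50000
Mean deviation: (-20.12500 + -19.37500 + -19.50000) / 3 = -19.667

-19.667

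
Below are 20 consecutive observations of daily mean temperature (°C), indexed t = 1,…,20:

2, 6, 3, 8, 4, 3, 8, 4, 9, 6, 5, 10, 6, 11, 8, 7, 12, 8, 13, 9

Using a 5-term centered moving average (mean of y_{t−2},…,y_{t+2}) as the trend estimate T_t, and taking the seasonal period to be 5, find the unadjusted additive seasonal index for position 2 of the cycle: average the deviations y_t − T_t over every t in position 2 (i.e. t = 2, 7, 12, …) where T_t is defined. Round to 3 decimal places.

2.400

Season position 2 occurs at t = 7, 12, 17 (where T_t is defined).
t=7: T_7 = 5.60000; y_7 − T_7 = 8 − 5.60000 = 2.40000
t=12: T_12 = 7.60000; y_12 − T_12 = 10 − 7.60000 = 2.40000
t=17: T_17 = 9.60000; y_17 − T_17 = 12 − 9.60000 = 2.40000
Mean deviation: (2.40000 + 2.40000 + 2.40000) / 3 = 2.400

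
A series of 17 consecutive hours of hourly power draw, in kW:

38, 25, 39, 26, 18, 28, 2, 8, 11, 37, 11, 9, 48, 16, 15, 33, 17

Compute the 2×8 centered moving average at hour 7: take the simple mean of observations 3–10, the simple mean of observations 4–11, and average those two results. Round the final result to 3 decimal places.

Sum over 3–10: 39 + 26 + 18 + 28 + 2 + 8 + 11 + 37 = 169
Sum over 4–11: 26 + 18 + 28 + 2 + 8 + 11 + 37 + 11 = 141
CMA at t=7 = (169 + 141) / (2·8) = 310 / 16 = 19.375

19.375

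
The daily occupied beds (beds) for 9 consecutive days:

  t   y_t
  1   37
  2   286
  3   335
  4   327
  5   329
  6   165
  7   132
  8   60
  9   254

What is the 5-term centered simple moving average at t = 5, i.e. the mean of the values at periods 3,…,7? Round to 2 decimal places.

257.60

Sum of periods 3–7: 335 + 327 + 329 + 165 + 132 = 1288
Divide by 5: 1288 / 5 = 257.60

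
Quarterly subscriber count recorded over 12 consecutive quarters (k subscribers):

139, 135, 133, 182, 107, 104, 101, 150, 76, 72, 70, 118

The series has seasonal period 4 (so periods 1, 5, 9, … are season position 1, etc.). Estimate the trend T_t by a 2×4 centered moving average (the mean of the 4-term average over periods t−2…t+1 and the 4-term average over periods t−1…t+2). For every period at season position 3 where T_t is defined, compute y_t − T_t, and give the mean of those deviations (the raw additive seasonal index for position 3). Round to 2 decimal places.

-10.44

Season position 3 occurs at t = 3, 7 (where T_t is defined).
t=3: T_3 = 143.2500; y_3 − T_3 = 133 − 143.2500 = -10.2500
t=7: T_7 = 111.6250; y_7 − T_7 = 101 − 111.6250 = -10.6250
Mean deviation: (-10.2500 + -10.6250) / 2 = -10.44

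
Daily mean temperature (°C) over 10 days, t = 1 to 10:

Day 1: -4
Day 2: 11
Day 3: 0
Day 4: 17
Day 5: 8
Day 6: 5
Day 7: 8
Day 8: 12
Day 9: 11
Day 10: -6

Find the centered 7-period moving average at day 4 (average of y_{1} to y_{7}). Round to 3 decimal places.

6.429

Sum of periods 1–7: (-4) + 11 + 0 + 17 + 8 + 5 + 8 = 45
Divide by 7: 45 / 7 = 6.429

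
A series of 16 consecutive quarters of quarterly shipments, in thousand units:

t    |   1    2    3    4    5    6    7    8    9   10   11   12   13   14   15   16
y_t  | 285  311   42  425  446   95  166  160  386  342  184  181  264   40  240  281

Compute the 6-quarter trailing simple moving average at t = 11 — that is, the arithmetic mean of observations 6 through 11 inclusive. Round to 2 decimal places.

Sum of periods 6–11: 95 + 166 + 160 + 386 + 342 + 184 = 1333
Divide by 6: 1333 / 6 = 222.17

222.17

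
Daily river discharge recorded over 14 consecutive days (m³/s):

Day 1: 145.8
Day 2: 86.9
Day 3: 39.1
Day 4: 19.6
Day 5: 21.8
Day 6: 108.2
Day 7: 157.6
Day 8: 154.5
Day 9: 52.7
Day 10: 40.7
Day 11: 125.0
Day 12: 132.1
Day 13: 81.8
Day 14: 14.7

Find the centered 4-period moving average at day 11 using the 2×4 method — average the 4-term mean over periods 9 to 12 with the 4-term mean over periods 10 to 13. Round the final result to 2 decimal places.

91.26

Sum over 9–12: 52.7 + 40.7 + 125.0 + 132.1 = 350.5
Sum over 10–13: 40.7 + 125.0 + 132.1 + 81.8 = 379.6
CMA at t=11 = (350.5 + 379.6) / (2·4) = 730.1 / 8 = 91.26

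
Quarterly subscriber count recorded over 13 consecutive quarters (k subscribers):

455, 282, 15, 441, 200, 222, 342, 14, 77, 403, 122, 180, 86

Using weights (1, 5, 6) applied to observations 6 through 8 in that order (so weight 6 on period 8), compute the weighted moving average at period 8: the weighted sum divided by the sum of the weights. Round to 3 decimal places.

168.000

Weighted sum: 1·222 + 5·342 + 6·14 = 222 + 1710 + 84 = 2016
Weight total: 1 + 5 + 6 = 12
WMA = 2016 / 12 = 168.000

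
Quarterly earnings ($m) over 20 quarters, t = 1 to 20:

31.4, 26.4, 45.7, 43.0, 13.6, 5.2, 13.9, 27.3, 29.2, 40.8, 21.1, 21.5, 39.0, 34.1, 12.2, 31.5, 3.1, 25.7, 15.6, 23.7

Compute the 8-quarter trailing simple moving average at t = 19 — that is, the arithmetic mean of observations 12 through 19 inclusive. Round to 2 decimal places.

22.84

Sum of periods 12–19: 21.5 + 39.0 + 34.1 + 12.2 + 31.5 + 3.1 + 25.7 + 15.6 = 182.7
Divide by 8: 182.7 / 8 = 22.84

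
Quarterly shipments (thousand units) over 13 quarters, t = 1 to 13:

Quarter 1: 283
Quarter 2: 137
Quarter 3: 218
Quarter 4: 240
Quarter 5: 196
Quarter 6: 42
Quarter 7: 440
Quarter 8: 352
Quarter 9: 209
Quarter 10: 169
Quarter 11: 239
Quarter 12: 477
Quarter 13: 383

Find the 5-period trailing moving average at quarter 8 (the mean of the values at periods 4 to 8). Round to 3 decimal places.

254.000

Sum of periods 4–8: 240 + 196 + 42 + 440 + 352 = 1270
Divide by 5: 1270 / 5 = 254.000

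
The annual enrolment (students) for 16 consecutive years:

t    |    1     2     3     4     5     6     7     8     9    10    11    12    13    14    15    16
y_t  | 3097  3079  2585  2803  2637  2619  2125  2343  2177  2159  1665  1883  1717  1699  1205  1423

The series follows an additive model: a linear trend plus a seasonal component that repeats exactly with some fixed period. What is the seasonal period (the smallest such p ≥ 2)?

First differences y_{t+1} − y_t: -18, -494, 218, -166, -18, -494, 218, -166, -18, -494, …
The difference pattern repeats every 4 terms and not for any smaller step, so p = 4.

4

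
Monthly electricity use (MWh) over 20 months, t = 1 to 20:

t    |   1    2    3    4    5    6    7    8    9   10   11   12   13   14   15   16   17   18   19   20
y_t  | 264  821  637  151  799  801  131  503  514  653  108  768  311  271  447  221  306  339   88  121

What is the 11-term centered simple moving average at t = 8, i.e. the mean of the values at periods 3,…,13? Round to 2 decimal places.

Sum of periods 3–13: 637 + 151 + 799 + 801 + 131 + 503 + 514 + 653 + 108 + 768 + 311 = 5376
Divide by 11: 5376 / 11 = 488.73

488.73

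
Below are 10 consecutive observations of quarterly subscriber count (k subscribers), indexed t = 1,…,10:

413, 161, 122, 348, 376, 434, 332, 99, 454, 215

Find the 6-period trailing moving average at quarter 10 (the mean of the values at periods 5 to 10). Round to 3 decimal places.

318.333

Sum of periods 5–10: 376 + 434 + 332 + 99 + 454 + 215 = 1910
Divide by 6: 1910 / 6 = 318.333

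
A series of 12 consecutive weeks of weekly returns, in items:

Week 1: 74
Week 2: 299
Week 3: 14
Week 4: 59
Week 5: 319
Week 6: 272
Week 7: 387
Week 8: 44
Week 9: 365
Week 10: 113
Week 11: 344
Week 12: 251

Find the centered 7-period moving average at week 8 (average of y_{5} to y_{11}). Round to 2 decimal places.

Sum of periods 5–11: 319 + 272 + 387 + 44 + 365 + 113 + 344 = 1844
Divide by 7: 1844 / 7 = 263.43

263.43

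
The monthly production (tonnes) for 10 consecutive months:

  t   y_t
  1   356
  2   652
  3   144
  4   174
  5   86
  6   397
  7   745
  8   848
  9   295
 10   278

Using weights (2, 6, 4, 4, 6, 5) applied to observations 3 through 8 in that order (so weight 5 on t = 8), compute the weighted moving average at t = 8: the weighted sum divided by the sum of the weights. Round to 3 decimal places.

Weighted sum: 2·144 + 6·174 + 4·86 + 4·397 + 6·745 + 5·848 = 288 + 1044 + 344 + 1588 + 4470 + 4240 = 11974
Weight total: 2 + 6 + 4 + 4 + 6 + 5 = 27
WMA = 11974 / 27 = 443.481

443.481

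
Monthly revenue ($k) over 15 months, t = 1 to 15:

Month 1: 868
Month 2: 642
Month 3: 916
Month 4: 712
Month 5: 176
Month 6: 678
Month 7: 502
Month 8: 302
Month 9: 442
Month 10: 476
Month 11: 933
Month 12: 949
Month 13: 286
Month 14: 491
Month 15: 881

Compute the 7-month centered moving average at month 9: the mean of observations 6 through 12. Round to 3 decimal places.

611.714

Sum of periods 6–12: 678 + 502 + 302 + 442 + 476 + 933 + 949 = 4282
Divide by 7: 4282 / 7 = 611.714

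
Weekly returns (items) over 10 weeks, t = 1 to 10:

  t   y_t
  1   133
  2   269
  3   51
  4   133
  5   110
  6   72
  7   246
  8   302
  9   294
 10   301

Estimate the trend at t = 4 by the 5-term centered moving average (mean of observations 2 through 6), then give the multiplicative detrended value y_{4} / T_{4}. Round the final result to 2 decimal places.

1.05

Trend T_4 = (269 + 51 + 133 + 110 + 72) / 5 = 635/5 = 127.0000
Ratio to trend: 133 / 127.0000 = 1.05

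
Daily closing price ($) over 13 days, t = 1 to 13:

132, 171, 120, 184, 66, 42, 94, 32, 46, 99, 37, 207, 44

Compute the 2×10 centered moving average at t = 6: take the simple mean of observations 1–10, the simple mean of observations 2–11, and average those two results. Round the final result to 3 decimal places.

Sum over 1–10: 132 + 171 + 120 + 184 + 66 + 42 + 94 + 32 + 46 + 99 = 986
Sum over 2–11: 171 + 120 + 184 + 66 + 42 + 94 + 32 + 46 + 99 + 37 = 891
CMA at t=6 = (986 + 891) / (2·10) = 1877 / 20 = 93.850

93.850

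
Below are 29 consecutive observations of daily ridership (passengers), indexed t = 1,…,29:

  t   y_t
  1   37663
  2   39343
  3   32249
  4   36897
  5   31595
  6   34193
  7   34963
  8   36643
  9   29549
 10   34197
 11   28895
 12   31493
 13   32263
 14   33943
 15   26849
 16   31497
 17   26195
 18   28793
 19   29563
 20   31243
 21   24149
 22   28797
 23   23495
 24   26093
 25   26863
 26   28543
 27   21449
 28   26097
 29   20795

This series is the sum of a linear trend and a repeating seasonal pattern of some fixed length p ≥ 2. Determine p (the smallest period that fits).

First differences y_{t+1} − y_t: 1680, -7094, 4648, -5302, 2598, 770, 1680, -7094, 4648, -5302, 2598, 770, 1680, -7094, …
The difference pattern repeats every 6 terms and not for any smaller step, so p = 6.

6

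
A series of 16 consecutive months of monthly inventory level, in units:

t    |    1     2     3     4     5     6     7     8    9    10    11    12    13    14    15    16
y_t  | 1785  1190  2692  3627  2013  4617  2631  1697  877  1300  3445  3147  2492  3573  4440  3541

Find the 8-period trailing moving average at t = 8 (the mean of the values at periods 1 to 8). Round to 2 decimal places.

Sum of periods 1–8: 1785 + 1190 + 2692 + 3627 + 2013 + 4617 + 2631 + 1697 = 20252
Divide by 8: 20252 / 8 = 2531.50

2531.50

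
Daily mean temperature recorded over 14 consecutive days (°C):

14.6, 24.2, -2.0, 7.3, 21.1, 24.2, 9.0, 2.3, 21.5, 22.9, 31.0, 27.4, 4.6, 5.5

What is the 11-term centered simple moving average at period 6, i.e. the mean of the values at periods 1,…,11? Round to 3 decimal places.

16.009

Sum of periods 1–11: 14.6 + 24.2 + (-2.0) + 7.3 + 21.1 + 24.2 + 9.0 + 2.3 + 21.5 + 22.9 + 31.0 = 176.1
Divide by 11: 176.1 / 11 = 16.009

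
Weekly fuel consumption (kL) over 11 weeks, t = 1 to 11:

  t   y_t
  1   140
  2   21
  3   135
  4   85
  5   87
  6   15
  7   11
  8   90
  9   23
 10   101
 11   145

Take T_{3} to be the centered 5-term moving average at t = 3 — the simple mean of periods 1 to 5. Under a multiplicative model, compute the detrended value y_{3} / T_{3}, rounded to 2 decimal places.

Trend T_3 = (140 + 21 + 135 + 85 + 87) / 5 = 468/5 = 93.6000
Ratio to trend: 135 / 93.6000 = 1.44

1.44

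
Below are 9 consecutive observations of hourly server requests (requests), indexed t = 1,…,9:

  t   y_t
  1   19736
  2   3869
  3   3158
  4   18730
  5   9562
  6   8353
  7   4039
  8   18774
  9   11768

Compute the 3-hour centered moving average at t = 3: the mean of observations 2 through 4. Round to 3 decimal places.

Sum of periods 2–4: 3869 + 3158 + 18730 = 25757
Divide by 3: 25757 / 3 = 8585.667

8585.667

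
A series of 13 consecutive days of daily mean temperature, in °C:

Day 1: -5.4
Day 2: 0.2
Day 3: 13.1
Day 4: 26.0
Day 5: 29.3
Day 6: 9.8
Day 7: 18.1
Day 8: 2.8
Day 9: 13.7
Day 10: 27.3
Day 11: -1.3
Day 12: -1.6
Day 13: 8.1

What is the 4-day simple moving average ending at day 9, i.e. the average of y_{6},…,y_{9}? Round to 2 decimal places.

Sum of periods 6–9: 9.8 + 18.1 + 2.8 + 13.7 = 44.4
Divide by 4: 44.4 / 4 = 11.10

11.10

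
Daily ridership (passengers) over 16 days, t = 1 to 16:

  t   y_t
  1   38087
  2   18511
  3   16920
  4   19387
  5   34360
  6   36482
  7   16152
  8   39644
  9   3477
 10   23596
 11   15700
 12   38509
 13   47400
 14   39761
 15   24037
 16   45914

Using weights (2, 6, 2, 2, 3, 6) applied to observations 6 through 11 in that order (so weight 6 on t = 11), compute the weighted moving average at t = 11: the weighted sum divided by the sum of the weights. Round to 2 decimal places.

Weighted sum: 2·36482 + 6·16152 + 2·39644 + 2·3477 + 3·23596 + 6·15700 = 72964 + 96912 + 79288 + 6954 + 70788 + 94200 = 421106
Weight total: 2 + 6 + 2 + 2 + 3 + 6 = 21
WMA = 421106 / 21 = 20052.67

20052.67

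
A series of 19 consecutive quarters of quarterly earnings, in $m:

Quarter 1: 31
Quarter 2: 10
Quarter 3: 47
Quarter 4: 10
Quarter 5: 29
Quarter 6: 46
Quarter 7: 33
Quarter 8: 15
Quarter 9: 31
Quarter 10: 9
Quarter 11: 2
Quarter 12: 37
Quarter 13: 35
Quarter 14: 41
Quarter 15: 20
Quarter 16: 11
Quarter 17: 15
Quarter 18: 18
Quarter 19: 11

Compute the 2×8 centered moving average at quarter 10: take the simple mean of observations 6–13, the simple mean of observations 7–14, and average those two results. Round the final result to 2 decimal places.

Sum over 6–13: 46 + 33 + 15 + 31 + 9 + 2 + 37 + 35 = 208
Sum over 7–14: 33 + 15 + 31 + 9 + 2 + 37 + 35 + 41 = 203
CMA at t=10 = (208 + 203) / (2·8) = 411 / 16 = 25.69

25.69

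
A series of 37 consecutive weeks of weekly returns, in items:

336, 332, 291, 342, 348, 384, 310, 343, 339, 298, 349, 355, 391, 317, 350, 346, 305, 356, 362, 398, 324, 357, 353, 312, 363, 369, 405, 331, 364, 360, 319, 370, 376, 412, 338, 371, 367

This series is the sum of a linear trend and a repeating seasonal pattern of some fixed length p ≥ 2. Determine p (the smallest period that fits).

First differences y_{t+1} − y_t: -4, -41, 51, 6, 36, -74, 33, -4, -41, 51, 6, 36, -74, 33, -4, -41, …
The difference pattern repeats every 7 terms and not for any smaller step, so p = 7.

7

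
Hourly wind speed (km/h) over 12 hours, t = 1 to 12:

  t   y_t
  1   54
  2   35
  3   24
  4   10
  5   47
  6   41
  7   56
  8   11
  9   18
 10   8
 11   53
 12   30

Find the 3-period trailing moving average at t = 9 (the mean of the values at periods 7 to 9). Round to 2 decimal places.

Sum of periods 7–9: 56 + 11 + 18 = 85
Divide by 3: 85 / 3 = 28.33

28.33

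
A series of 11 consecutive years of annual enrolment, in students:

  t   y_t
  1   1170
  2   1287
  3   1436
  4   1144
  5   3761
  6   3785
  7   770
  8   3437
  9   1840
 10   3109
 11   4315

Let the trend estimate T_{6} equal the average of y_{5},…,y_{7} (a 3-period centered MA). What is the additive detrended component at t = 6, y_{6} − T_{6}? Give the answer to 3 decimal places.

1013.000

Trend T_6 = (3761 + 3785 + 770) / 3 = 8316/3 = 2772.00000
Detrended value: 3785 − 2772.00000 = 1013.000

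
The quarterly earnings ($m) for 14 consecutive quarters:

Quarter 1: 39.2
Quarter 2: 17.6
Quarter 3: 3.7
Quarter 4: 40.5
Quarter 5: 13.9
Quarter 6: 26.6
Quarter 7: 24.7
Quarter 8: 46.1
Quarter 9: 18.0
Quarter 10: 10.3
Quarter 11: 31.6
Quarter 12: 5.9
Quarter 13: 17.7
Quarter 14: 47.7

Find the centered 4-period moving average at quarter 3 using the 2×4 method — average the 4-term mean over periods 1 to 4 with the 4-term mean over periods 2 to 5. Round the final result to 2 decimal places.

Sum over 1–4: 39.2 + 17.6 + 3.7 + 40.5 = 101.0
Sum over 2–5: 17.6 + 3.7 + 40.5 + 13.9 = 75.7
CMA at t=3 = (101.0 + 75.7) / (2·4) = 176.7 / 8 = 22.09

22.09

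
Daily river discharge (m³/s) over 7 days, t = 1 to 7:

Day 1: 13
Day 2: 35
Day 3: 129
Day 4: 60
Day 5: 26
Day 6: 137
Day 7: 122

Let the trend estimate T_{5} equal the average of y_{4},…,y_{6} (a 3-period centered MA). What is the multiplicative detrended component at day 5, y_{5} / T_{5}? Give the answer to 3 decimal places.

Trend T_5 = (60 + 26 + 137) / 3 = 223/3 = 74.33333
Ratio to trend: 26 / 74.33333 = 0.350

0.350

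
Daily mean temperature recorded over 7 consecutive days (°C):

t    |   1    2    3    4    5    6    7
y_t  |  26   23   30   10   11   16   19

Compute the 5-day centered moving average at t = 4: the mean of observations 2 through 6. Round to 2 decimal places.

Sum of periods 2–6: 23 + 30 + 10 + 11 + 16 = 90
Divide by 5: 90 / 5 = 18.00

18.00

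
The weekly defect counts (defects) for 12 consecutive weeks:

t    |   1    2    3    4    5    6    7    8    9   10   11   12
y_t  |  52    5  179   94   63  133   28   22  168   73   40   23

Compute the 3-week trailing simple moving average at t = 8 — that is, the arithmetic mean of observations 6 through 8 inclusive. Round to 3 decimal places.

61.000

Sum of periods 6–8: 133 + 28 + 22 = 183
Divide by 3: 183 / 3 = 61.000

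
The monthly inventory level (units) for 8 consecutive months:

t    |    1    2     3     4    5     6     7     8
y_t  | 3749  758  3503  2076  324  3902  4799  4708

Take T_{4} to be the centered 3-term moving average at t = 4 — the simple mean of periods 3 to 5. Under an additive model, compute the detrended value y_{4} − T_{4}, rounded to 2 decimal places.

Trend T_4 = (3503 + 2076 + 324) / 3 = 5903/3 = 1967.6667
Detrended value: 2076 − 1967.6667 = 108.33

108.33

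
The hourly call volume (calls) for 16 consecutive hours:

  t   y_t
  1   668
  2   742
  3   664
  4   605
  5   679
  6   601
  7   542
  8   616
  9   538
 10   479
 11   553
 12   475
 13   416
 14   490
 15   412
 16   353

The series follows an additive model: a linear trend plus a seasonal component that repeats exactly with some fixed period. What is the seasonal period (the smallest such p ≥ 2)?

3

First differences y_{t+1} − y_t: 74, -78, -59, 74, -78, -59, 74, -78, …
The difference pattern repeats every 3 terms and not for any smaller step, so p = 3.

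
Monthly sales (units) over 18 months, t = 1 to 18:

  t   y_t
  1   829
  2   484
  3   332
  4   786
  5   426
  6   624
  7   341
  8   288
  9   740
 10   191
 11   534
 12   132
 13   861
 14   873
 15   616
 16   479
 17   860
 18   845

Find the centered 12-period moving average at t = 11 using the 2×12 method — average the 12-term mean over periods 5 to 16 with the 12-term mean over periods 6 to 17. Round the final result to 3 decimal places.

Sum over 5–16: 426 + 624 + 341 + 288 + 740 + 191 + 534 + 132 + 861 + 873 + 616 + 479 = 6105
Sum over 6–17: 624 + 341 + 288 + 740 + 191 + 534 + 132 + 861 + 873 + 616 + 479 + 860 = 6539
CMA at t=11 = (6105 + 6539) / (2·12) = 12644 / 24 = 526.833

526.833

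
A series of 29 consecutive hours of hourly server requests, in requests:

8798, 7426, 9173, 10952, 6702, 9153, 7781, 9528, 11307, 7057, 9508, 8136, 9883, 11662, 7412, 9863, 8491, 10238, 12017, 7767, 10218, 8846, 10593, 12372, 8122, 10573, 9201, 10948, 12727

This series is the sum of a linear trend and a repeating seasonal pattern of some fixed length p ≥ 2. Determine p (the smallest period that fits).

5

First differences y_{t+1} − y_t: -1372, 1747, 1779, -4250, 2451, -1372, 1747, 1779, -4250, 2451, -1372, 1747, …
The difference pattern repeats every 5 terms and not for any smaller step, so p = 5.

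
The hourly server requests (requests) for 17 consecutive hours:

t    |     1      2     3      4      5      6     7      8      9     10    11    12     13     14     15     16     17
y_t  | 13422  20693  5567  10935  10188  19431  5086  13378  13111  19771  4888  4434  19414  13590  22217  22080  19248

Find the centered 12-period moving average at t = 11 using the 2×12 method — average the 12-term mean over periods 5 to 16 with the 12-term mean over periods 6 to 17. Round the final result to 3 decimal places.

14343.167

Sum over 5–16: 10188 + 19431 + 5086 + 13378 + 13111 + 19771 + 4888 + 4434 + 19414 + 13590 + 22217 + 22080 = 167588
Sum over 6–17: 19431 + 5086 + 13378 + 13111 + 19771 + 4888 + 4434 + 19414 + 13590 + 22217 + 22080 + 19248 = 176648
CMA at t=11 = (167588 + 176648) / (2·12) = 344236 / 24 = 14343.167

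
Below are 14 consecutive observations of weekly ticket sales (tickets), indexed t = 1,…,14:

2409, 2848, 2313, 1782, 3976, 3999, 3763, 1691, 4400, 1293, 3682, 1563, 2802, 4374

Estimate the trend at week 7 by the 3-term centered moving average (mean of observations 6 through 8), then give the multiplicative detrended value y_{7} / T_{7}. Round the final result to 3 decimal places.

Trend T_7 = (3999 + 3763 + 1691) / 3 = 9453/3 = 3151.00000
Ratio to trend: 3763 / 3151.00000 = 1.194

1.194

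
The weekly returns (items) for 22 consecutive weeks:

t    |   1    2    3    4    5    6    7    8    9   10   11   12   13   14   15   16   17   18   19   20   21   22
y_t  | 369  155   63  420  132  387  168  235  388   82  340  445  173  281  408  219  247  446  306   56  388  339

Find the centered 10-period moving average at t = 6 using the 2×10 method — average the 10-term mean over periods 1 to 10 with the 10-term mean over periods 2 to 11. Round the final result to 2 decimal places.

Sum over 1–10: 369 + 155 + 63 + 420 + 132 + 387 + 168 + 235 + 388 + 82 = 2399
Sum over 2–11: 155 + 63 + 420 + 132 + 387 + 168 + 235 + 388 + 82 + 340 = 2370
CMA at t=6 = (2399 + 2370) / (2·10) = 4769 / 20 = 238.45

238.45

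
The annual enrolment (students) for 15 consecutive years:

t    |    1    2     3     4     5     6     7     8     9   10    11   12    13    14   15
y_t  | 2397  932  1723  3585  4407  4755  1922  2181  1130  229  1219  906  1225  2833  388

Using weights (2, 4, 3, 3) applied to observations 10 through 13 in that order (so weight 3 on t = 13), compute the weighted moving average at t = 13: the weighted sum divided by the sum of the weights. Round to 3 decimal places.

Weighted sum: 2·229 + 4·1219 + 3·906 + 3·1225 = 458 + 4876 + 2718 + 3675 = 11727
Weight total: 2 + 4 + 3 + 3 = 12
WMA = 11727 / 12 = 977.250

977.250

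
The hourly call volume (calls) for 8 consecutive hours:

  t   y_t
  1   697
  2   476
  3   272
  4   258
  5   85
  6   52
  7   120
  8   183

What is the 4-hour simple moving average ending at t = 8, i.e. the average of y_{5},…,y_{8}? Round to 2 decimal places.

110.00

Sum of periods 5–8: 85 + 52 + 120 + 183 = 440
Divide by 4: 440 / 4 = 110.00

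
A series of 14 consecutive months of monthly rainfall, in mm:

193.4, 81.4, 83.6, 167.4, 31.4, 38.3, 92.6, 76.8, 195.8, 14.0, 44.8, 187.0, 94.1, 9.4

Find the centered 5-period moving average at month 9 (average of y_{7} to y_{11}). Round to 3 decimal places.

Sum of periods 7–11: 92.6 + 76.8 + 195.8 + 14.0 + 44.8 = 424.0
Divide by 5: 424.0 / 5 = 84.800

84.800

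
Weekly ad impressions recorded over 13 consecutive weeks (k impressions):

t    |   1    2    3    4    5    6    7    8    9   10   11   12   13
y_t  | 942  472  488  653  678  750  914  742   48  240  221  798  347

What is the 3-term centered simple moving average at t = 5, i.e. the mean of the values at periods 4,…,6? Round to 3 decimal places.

693.667

Sum of periods 4–6: 653 + 678 + 750 = 2081
Divide by 3: 2081 / 3 = 693.667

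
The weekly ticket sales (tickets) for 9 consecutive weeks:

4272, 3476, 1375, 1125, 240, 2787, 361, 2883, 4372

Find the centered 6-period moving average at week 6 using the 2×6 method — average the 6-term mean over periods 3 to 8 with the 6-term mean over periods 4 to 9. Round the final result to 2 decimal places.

Sum over 3–8: 1375 + 1125 + 240 + 2787 + 361 + 2883 = 8771
Sum over 4–9: 1125 + 240 + 2787 + 361 + 2883 + 4372 = 11768
CMA at t=6 = (8771 + 11768) / (2·6) = 20539 / 12 = 1711.58

1711.58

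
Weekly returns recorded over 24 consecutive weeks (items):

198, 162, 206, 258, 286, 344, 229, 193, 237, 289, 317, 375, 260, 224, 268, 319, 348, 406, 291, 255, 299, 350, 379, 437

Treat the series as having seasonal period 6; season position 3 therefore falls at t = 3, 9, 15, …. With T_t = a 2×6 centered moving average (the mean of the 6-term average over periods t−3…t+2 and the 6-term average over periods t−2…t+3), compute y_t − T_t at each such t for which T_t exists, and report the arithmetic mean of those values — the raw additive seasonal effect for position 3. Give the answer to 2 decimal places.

-33.64

Season position 3 occurs at t = 9, 15, 21 (where T_t is defined).
t=9: T_9 = 270.7500; y_9 − T_9 = 237 − 270.7500 = -33.7500
t=15: T_15 = 301.5833; y_15 − T_15 = 268 − 301.5833 = -33.5833
t=21: T_21 = 332.5833; y_21 − T_21 = 299 − 332.5833 = -33.5833
Mean deviation: (-33.7500 + -33.5833 + -33.5833) / 3 = -33.64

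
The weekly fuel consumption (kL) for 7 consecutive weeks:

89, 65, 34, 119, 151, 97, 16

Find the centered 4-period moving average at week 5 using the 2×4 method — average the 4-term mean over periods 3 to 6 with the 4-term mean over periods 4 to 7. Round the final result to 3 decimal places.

98.000

Sum over 3–6: 34 + 119 + 151 + 97 = 401
Sum over 4–7: 119 + 151 + 97 + 16 = 383
CMA at t=5 = (401 + 383) / (2·4) = 784 / 8 = 98.000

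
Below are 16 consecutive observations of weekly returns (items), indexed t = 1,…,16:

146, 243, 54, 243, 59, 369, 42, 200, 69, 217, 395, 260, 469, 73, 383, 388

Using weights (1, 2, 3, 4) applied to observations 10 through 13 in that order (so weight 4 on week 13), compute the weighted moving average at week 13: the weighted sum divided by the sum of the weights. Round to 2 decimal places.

366.30

Weighted sum: 1·217 + 2·395 + 3·260 + 4·469 = 217 + 790 + 780 + 1876 = 3663
Weight total: 1 + 2 + 3 + 4 = 10
WMA = 3663 / 10 = 366.30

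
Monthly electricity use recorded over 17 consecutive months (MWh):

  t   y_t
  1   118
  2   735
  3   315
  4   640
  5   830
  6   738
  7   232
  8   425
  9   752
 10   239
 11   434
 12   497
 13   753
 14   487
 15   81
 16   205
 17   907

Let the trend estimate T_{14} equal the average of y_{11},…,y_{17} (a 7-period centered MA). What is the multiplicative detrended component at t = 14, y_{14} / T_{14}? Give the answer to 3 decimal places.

Trend T_14 = (434 + 497 + 753 + 487 + 81 + 205 + 907) / 7 = 3364/7 = 480.57143
Ratio to trend: 487 / 480.57143 = 1.013

1.013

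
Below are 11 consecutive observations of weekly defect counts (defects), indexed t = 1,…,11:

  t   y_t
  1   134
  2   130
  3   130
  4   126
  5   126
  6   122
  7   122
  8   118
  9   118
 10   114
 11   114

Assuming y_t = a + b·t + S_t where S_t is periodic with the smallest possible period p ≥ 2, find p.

First differences y_{t+1} − y_t: -4, 0, -4, 0, -4, 0, …
The difference pattern repeats every 2 terms and not for any smaller step, so p = 2.

2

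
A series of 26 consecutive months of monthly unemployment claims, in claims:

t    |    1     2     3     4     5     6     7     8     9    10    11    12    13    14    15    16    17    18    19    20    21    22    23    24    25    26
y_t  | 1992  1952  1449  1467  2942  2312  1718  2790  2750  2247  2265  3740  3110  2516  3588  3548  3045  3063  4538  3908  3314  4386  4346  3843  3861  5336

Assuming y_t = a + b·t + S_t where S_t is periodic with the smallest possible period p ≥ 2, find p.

First differences y_{t+1} − y_t: -40, -503, 18, 1475, -630, -594, 1072, -40, -503, 18, 1475, -630, -594, 1072, -40, -503, …
The difference pattern repeats every 7 terms and not for any smaller step, so p = 7.

7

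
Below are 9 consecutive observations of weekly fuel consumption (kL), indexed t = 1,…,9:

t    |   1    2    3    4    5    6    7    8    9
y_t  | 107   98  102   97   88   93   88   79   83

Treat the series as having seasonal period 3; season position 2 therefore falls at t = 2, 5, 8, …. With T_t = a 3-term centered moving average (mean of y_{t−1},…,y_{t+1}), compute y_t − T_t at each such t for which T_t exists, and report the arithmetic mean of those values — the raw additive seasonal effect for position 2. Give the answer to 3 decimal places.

Season position 2 occurs at t = 2, 5, 8 (where T_t is defined).
t=2: T_2 = 102.33333; y_2 − T_2 = 98 − 102.33333 = -4.33333
t=5: T_5 = 92.66667; y_5 − T_5 = 88 − 92.66667 = -4.66667
t=8: T_8 = 83.33333; y_8 − T_8 = 79 − 83.33333 = -4.33333
Mean deviation: (-4.33333 + -4.66667 + -4.33333) / 3 = -4.444

-4.444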